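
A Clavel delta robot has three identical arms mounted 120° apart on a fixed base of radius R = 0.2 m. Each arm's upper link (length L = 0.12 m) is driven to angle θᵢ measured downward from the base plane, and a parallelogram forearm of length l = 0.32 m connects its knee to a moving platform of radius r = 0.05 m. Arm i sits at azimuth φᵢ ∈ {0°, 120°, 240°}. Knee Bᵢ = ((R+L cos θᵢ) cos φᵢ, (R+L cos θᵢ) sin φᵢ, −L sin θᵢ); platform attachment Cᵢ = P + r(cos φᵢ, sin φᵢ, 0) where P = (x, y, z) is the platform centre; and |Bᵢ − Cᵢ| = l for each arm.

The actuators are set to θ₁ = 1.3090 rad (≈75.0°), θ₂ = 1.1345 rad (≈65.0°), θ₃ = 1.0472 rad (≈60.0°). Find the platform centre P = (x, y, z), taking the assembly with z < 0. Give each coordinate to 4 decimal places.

centre 1 = (0.1811·cos0.0°, 0.1811·sin0.0°, -0.1159) = (0.1811, 0.0000, -0.1159)
arm 2 at φ=120.0°: (R−r)+L cos θ2 = 0.2007;  centre 2 = (-0.1004, 0.1738, -0.1088)
arm 3 at φ=240.0°: (R−r)+L cos θ3 = 0.2100;  centre 3 = (-0.1050, -0.1819, -0.1039)
|centre ₂|²−|centre ₁|² = 0.0059;  |centre ₃|²−|centre ₁|² = 0.0087
[-0.5628 0.3476 0.0143]·P = 0.0059;  [-0.5721 -0.3637 0.0240]·P = 0.0087
det = 0.4036;  x = -0.0128+0.0335z,  y = -0.0038+0.0132z
into |P−centre ₁|² = l²: 1.0013z² + 0.2187z + -0.0514 = 0;  Δ = 0.2536;  z = -0.3607 or 0.1422 → z<0 root = -0.3607
x = -0.0249, y = -0.0085

(-0.0249, -0.0085, -0.3607)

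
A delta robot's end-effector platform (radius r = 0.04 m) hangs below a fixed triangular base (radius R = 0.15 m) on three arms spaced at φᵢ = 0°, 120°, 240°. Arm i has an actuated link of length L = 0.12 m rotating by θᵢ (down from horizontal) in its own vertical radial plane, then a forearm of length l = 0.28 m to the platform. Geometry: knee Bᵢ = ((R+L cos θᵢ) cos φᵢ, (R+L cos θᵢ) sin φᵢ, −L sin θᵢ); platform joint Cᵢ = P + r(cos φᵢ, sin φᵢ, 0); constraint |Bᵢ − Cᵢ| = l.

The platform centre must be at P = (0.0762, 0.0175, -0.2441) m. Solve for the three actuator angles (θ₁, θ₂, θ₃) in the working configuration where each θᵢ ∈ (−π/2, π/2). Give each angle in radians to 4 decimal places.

θ₁ = 0.0874, θ₂ = 0.7851, θ₃ = 0.9599

φ1=0.0° → target in arm frame (0.0762, 0.0175)
  e−x'=0.0338;  (l²−L²−(e−x')²−y'²−z²)/2L = 0.0124
  √(A²+B²)=0.2464;  θ1 = -1.4332+1.5206 ≈ 0.0874
arm 2 (φ=120.0°): x'=-0.0229, y'=-0.0747
  e−x'=0.1329;  (l²−L²−(e−x')²−y'²−z²)/2L = -0.0785
  γ=atan2(-0.2441,0.1329)=-1.0721;  ψ=arccos(-0.2825)=1.8572;  θ2=γ+ψ≈0.7851
rotate P by −φ3: (-0.0533, 0.0572, -0.2441)
  A cos θ + B sin θ = C:  0.1633·cos θ + -0.2441·sin θ = -0.1063
  γ=atan2(-0.2441,0.1633)=-0.9813;  ψ=arccos(-0.3620)=1.9412;  θ3=γ+ψ≈0.9599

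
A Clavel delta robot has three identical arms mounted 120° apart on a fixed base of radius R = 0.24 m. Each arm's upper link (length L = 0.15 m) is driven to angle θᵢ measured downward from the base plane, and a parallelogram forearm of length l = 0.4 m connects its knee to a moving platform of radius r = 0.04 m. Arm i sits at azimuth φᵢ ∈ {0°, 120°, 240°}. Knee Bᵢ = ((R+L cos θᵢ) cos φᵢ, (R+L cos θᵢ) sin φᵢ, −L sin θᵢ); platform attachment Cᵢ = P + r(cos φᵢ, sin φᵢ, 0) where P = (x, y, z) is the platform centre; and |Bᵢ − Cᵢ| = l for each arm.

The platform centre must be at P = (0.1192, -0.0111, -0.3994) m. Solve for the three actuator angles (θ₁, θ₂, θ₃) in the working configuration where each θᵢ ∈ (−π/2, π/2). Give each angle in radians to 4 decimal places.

θ₁ = 0.4364, θ₂ = 1.3969, θ₃ = 1.3092

φ1=0.0° → target in arm frame (0.1192, -0.0111)
  A=0.0808, B=-0.3994, C=(l²−L²−A²−y'²−z²)/(2L)=-0.0956
  γ=atan2(-0.3994,0.0808)=-1.3712;  ψ=arccos(-0.2345)=1.8075;  θ1=γ+ψ≈0.4364
rotate P by −φ2: (-0.0692, -0.0977, -0.3994)
  e−x'=0.2692;  (l²−L²−(e−x')²−y'²−z²)/2L = -0.3468
  γ=atan2(-0.3994,0.2692)=-0.9777;  ψ=arccos(-0.7200)=2.3746;  θ2=γ+ψ≈1.3969
arm 3 (φ=240.0°): x'=-0.0500, y'=0.1088
  A cos θ + B sin θ = C:  0.2500·cos θ + -0.3994·sin θ = -0.3212
  γ=atan2(-0.3994,0.2500)=-1.0115;  ψ=arccos(-0.6816)=2.3207;  θ3=γ+ψ≈1.3092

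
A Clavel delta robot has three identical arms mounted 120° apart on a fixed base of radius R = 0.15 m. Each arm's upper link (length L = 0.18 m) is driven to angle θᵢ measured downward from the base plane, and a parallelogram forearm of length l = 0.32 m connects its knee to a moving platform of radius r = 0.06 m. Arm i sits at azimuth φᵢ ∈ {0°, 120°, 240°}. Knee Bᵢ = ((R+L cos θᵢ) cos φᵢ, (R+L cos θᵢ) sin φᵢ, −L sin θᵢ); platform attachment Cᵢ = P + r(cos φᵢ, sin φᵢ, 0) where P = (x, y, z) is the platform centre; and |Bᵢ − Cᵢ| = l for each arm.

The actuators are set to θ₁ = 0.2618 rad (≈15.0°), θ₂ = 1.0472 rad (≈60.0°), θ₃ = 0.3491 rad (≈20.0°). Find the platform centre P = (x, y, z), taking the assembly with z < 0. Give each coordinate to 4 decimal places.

arm 1 at φ=0.0°: e+L cos θ1 = 0.2639;  S1 = (0.2639, 0.0000, -0.0466)
S2 = (0.1800·cos120.0°, 0.1800·sin120.0°, -0.1559) = (-0.0900, 0.1559, -0.1559)
φ3=240.0°: virtual centre (-0.1296, -0.2244, -0.0616), radius l
|S₂|²−|S₁|² = -0.0151;  |S₃|²−|S₁|² = -0.0009
[-0.7077 0.3118 -0.2186]·P = -0.0151;  [-0.7869 -0.4488 -0.0300]·P = -0.0009
Cramer: x(z) = 0.0125-0.1909z;  y(z) = -0.0200+0.2679z
into |P−S₁|² = l²: 1.1082z² + 0.1784z + -0.0366 = 0;  Δ = 0.1943;  z = -0.2794 or 0.1184 → z<0 root = -0.2794
x = 0.0658, y = -0.0949

(0.0658, -0.0949, -0.2794)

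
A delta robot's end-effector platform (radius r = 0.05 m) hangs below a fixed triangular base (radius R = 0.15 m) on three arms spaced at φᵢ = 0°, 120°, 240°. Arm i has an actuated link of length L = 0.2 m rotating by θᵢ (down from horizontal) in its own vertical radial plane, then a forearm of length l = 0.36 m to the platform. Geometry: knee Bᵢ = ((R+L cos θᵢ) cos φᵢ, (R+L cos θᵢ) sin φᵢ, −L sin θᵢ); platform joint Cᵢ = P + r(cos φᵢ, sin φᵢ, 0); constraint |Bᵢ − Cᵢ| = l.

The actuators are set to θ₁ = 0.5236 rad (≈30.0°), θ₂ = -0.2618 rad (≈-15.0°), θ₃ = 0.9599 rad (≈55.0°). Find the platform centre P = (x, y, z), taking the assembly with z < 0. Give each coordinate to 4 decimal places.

φ1=0.0°: virtual centre (0.2732, 0.0000, -0.1000), radius l
centre 2 = (0.2932·cos120.0°, 0.2932·sin120.0°, 0.0518) = (-0.1466, 0.2539, 0.0518)
centre 3 = (0.2147·cos240.0°, 0.2147·sin240.0°, -0.1638) = (-0.1074, -0.1860, -0.1638)
|centre ₂|²−|centre ₁|² = 0.0040;  |centre ₃|²−|centre ₁|² = -0.0117
[-0.8396 0.5078 0.3035]·P = 0.0040;  [-0.7611 -0.3719 -0.1277]·P = -0.0117
det = 0.6988;  x = 0.0064+0.0688z,  y = 0.0184+-0.4840z
sphere 1 gives Az²+Bz+C=0 with A=1.2390, B=0.1455, C=-0.0481;  B²−4AC=0.2594;  roots -0.2642, 0.1468;  negative root z = -0.2642
x = -0.0118, y = 0.1463

(-0.0118, 0.1463, -0.2642)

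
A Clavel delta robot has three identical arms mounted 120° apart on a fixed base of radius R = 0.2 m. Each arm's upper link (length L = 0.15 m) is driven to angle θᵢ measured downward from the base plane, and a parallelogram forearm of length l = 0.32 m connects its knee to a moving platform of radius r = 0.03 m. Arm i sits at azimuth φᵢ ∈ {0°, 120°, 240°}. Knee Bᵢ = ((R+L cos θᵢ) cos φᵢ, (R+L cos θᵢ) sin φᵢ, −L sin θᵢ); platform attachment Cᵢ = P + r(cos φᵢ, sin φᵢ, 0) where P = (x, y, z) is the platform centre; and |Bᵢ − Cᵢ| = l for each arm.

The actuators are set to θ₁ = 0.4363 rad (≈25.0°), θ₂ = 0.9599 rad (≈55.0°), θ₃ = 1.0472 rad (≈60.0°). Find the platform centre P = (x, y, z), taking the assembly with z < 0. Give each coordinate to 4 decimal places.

(0.0613, 0.0095, -0.2695)

φ1=0.0°: virtual centre (0.3059, 0.0000, -0.0634), radius l
φ2=120.0°: virtual centre (-0.1280, 0.2217, -0.1229), radius l
φ3=240.0°: virtual centre (-0.1225, -0.2122, -0.1299), radius l
eliminate P² terms by subtracting sphere 1 from 2 and 3
plane₁₂: -0.8679x+0.4435y+-0.1190z = -0.0170
Cramer: x(z) = 0.0219-0.1463z;  y(z) = 0.0046-0.0181z
quadratic in z: (1.0217)z²+(0.2097)z+(-0.0177)=0, √Δ=0.3409 → z ∈ {-0.2695, 0.0642}; z = -0.2695 (taking z<0)
x = 0.0613, y = 0.0095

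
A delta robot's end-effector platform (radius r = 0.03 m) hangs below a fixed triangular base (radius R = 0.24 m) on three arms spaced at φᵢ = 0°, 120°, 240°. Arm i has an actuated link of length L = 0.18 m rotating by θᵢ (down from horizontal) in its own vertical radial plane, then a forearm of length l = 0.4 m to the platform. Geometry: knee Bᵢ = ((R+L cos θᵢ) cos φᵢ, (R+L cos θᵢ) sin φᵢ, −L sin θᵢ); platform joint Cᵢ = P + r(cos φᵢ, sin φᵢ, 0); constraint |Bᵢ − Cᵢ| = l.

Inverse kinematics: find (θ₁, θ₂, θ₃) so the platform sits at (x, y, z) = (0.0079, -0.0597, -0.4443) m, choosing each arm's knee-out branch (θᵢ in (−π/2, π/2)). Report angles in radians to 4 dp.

θ₁ = 1.1344, θ₂ = 1.3962, θ₃ = 0.9596

φ1=0.0° → target in arm frame (0.0079, -0.0597)
  A=0.2021, B=-0.4443, C=(l²−L²−A²−y'²−z²)/(2L)=-0.3173
  √(A²+B²)=0.4881;  θ1 = -1.1439+2.2783 ≈ 1.1344
φ2=120.0° → target in arm frame (-0.0557, 0.0230)
  e−x'=0.2657;  (l²−L²−(e−x')²−y'²−z²)/2L = -0.3914
  √(A²+B²)=0.5177;  θ2 = -1.0319+2.4281 ≈ 1.3962
φ3=240.0° → target in arm frame (0.0478, 0.0367)
  e−x'=0.1622;  (l²−L²−(e−x')²−y'²−z²)/2L = -0.2708
  γ=atan2(-0.4443,0.1622)=-1.2207;  ψ=arccos(-0.5724)=2.1803;  θ3=γ+ψ≈0.9596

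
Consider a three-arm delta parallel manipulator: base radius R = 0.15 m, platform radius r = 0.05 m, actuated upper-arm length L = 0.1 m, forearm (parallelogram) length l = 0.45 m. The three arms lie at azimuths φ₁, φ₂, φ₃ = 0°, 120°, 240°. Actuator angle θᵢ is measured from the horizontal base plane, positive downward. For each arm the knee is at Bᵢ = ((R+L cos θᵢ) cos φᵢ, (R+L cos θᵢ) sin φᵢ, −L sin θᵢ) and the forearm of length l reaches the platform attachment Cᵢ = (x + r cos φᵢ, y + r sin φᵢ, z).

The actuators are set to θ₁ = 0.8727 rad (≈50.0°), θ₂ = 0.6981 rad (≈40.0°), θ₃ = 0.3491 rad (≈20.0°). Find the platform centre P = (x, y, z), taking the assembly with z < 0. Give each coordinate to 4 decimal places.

(-0.0564, -0.0475, -0.4659)

φ1=0.0°: virtual centre (0.1643, 0.0000, -0.0766), radius l
φ2=120.0°: virtual centre (-0.0883, 0.1529, -0.0643), radius l
S3 = (0.1940·cos240.0°, 0.1940·sin240.0°, -0.0342) = (-0.0970, -0.1680, -0.0342)
subtract pairs → two planes through P
plane₁₂: -0.5052x+0.3059y+0.0247z = 0.0025
Cramer: x(z) = -0.0080+0.1039z;  y(z) = -0.0052+0.0909z
quadratic in z: (1.0190)z²+(0.1165)z+(-0.1669)=0, √Δ=0.8330 → z ∈ {-0.4659, 0.3516}; z = -0.4659 (taking z<0)
x = -0.0564, y = -0.0475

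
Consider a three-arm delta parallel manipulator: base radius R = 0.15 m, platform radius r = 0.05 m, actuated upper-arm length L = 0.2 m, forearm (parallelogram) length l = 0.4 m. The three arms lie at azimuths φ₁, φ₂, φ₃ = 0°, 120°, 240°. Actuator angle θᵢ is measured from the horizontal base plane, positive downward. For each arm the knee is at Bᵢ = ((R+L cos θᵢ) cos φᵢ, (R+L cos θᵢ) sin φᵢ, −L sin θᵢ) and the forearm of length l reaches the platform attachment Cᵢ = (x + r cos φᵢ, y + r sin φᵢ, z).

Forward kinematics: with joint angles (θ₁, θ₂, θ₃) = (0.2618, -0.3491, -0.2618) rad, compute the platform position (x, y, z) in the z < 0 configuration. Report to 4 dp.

φ1=0.0°: virtual centre (0.2932, 0.0000, -0.0518), radius l
S2 = (0.2879·cos120.0°, 0.2879·sin120.0°, 0.0684) = (-0.1440, 0.2494, 0.0684)
arm 3 at φ=240.0°: ρ3 = 0.2932;  S3 = (-0.1466, -0.2539, 0.0518)
subtract pairs → two planes through P
linear system: -0.8743x+0.4987y = -0.0010−0.2403z; -0.8796x+-0.5078y = 0.0000−0.2071z
Cramer: x(z) = 0.0006+0.2553z;  y(z) = -0.0010-0.0344z
into |P−S₁|² = l²: 1.0663z² + -0.0458z + -0.0717 = 0;  Δ = 0.3080;  z = -0.2388 or 0.2817 → z<0 root = -0.2388
x = -0.0603, y = 0.0072

(-0.0603, 0.0072, -0.2388)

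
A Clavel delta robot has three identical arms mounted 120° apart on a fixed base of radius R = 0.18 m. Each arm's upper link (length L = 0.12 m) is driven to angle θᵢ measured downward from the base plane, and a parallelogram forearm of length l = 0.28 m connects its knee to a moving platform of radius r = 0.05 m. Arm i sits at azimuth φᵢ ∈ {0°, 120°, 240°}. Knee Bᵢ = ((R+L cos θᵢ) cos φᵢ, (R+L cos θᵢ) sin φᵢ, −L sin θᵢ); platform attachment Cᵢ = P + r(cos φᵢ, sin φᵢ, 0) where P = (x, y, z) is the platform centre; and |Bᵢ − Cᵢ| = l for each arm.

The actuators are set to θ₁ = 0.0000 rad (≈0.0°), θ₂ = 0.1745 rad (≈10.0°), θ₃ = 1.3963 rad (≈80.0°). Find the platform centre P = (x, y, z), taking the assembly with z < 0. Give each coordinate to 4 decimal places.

φ1=0.0°: virtual centre (0.2500, 0.0000, 0.0000), radius l
arm 2 at φ=120.0°: (R−r)+L cos θ2 = 0.2482;  O2 = (-0.1241, 0.2149, -0.0208)
O3 = (0.1508·cos240.0°, 0.1508·sin240.0°, -0.1182) = (-0.0754, -0.1306, -0.1182)
eliminate P² terms by subtracting sphere 1 from 2 and 3
linear system: -0.7482x+0.4299y = -0.0005−-0.0417z; -0.6508x+-0.2613y = -0.0258−-0.2364z
det = 0.4752;  x = 0.0236+-0.2367z,  y = 0.0399+-0.3150z
sphere 1 gives Az²+Bz+C=0 with A=1.1553, B=0.0820, C=-0.0255;  B²−4AC=0.1247;  roots -0.1884, 0.1174;  negative root z = -0.1884
x = 0.0682, y = 0.0993

(0.0682, 0.0993, -0.1884)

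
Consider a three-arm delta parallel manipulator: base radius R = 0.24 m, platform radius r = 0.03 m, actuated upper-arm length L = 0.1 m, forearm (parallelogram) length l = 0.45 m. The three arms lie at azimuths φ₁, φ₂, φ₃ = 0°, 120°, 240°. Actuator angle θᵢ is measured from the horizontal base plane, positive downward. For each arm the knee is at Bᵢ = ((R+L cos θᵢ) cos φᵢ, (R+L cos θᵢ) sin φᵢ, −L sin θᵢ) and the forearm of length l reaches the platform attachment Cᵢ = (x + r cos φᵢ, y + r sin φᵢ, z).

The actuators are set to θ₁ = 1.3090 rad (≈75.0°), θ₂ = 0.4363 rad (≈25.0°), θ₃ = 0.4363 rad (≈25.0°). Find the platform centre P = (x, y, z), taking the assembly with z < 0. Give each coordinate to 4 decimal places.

(-0.0921, 0.0000, -0.4047)

S1 = (0.2359·cos0.0°, 0.2359·sin0.0°, -0.0966) = (0.2359, 0.0000, -0.0966)
S2 = (0.3006·cos120.0°, 0.3006·sin120.0°, -0.0423) = (-0.1503, 0.2604, -0.0423)
S3 = (0.3006·cos240.0°, 0.3006·sin240.0°, -0.0423) = (-0.1503, -0.2604, -0.0423)
eliminate P² terms by subtracting sphere 1 from 2 and 3
plane₁₂: -0.7724x+0.5207y+0.1087z = 0.0272
det = 0.8044;  x = -0.0352+0.1407z,  y = 0.0000+0.0000z
into |P−S₁|² = l²: 1.0198z² + 0.1169z + -0.1197 = 0;  Δ = 0.5019;  z = -0.4047 or 0.2900 → z<0 root = -0.4047
x = -0.0921, y = 0.0000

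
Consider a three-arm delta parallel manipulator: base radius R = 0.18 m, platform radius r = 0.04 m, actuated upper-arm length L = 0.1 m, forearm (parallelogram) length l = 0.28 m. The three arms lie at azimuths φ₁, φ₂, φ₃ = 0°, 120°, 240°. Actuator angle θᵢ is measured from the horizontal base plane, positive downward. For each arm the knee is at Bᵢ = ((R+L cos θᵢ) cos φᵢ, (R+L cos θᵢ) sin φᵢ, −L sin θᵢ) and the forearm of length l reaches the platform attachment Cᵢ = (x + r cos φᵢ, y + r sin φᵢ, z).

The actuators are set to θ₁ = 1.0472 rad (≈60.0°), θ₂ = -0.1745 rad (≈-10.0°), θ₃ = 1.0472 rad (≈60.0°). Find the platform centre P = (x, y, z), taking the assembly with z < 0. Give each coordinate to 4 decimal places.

(-0.0443, 0.0768, -0.2192)

centre 1 = (0.1900·cos0.0°, 0.1900·sin0.0°, -0.0866) = (0.1900, 0.0000, -0.0866)
arm 2 at φ=120.0°: e+L cos θ2 = 0.2385;  centre 2 = (-0.1192, 0.2065, 0.0174)
arm 3 at φ=240.0°: e+L cos θ3 = 0.1900;  centre 3 = (-0.0950, -0.1645, -0.0866)
subtract pairs → two planes through P
linear system: -0.6185x+0.4131y = 0.0136−0.2079z; -0.5700x+-0.3291y = 0.0000−0.0000z
det = 0.4390;  x = -0.0102+0.1559z,  y = 0.0176+-0.2700z
quadratic in z: (1.0972)z²+(0.1013)z+(-0.0305)=0, √Δ=0.3797 → z ∈ {-0.2192, 0.1269}; z = -0.2192 (taking z<0)
x = -0.0443, y = 0.0768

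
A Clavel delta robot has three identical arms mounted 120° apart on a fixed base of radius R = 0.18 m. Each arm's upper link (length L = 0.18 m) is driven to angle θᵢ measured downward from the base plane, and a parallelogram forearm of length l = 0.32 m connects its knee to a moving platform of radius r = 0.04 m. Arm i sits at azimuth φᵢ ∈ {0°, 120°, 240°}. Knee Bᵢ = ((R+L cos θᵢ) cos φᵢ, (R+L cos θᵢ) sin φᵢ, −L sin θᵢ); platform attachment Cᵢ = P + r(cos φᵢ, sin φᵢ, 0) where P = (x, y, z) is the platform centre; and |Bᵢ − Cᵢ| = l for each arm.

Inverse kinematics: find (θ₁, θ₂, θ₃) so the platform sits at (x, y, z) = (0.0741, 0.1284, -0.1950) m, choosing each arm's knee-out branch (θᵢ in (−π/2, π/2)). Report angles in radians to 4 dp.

θ₁ = 0.1749, θ₂ = 0.1745, θ₃ = 1.3962

rotate P by −φ1: (0.0741, 0.1284, -0.1950)
  e−x'=0.0659;  (l²−L²−(e−x')²−y'²−z²)/2L = 0.0310
  θ1 = atan2(B,A) + arccos(C/0.2058) = 0.1749
rotate P by −φ2: (0.0741, -0.1284, -0.1950)
  A cos θ + B sin θ = C:  0.0659·cos θ + -0.1950·sin θ = 0.0310
  √(A²+B²)=0.2058;  θ2 = -1.2451+1.4196 ≈ 0.1745
rotate P by −φ3: (-0.1482, 0.0000, -0.1950)
  A=0.2882, B=-0.1950, C=(l²−L²−A²−y'²−z²)/(2L)=-0.1420
  θ3 = atan2(B,A) + arccos(C/0.3480) = 1.3962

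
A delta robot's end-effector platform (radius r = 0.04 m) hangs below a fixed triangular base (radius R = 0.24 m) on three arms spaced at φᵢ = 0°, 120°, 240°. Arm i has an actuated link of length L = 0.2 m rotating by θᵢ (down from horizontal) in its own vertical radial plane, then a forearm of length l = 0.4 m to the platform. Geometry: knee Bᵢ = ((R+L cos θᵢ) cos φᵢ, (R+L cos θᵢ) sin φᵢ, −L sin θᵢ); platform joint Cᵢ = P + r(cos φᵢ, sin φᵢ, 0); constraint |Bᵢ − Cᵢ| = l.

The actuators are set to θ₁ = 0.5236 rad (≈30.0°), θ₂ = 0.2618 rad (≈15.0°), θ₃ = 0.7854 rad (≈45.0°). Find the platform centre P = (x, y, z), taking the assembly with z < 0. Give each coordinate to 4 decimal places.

arm 1 at φ=0.0°: ρ1 = 0.3732;  S1 = (0.3732, 0.0000, -0.1000)
S2 = (0.3932·cos120.0°, 0.3932·sin120.0°, -0.0518) = (-0.1966, 0.3405, -0.0518)
S3 = (0.3414·cos240.0°, 0.3414·sin240.0°, -0.1414) = (-0.1707, -0.2957, -0.1414)
|S₂|²−|S₁|² = 0.0080;  |S₃|²−|S₁|² = -0.0127
[-1.1396 0.6810 0.0965]·P = 0.0080;  [-1.0878 -0.5914 -0.0828]·P = -0.0127
det = 1.4147;  x = 0.0028+0.0004z,  y = 0.0164+-0.1409z
sphere 1 gives Az²+Bz+C=0 with A=1.0199, B=0.1951, C=-0.0125;  B²−4AC=0.0891;  roots -0.2420, 0.0507;  negative root z = -0.2420
x = 0.0027, y = 0.0505

(0.0027, 0.0505, -0.2420)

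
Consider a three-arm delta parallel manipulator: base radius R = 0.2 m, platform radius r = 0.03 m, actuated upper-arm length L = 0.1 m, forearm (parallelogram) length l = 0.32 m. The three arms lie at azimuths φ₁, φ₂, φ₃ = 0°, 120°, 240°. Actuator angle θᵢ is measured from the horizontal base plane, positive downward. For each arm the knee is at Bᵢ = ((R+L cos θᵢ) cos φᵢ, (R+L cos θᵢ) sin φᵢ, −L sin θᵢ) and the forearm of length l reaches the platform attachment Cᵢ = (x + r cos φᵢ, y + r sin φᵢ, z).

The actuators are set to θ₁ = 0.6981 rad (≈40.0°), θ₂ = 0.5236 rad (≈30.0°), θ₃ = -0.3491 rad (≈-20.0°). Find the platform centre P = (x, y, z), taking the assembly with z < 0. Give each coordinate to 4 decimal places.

arm 1 at φ=0.0°: e+L cos θ1 = 0.2466;  centre 1 = (0.2466, 0.0000, -0.0643)
φ2=120.0°: virtual centre (-0.1283, 0.2222, -0.0500), radius l
arm 3 at φ=240.0°: e+L cos θ3 = 0.2640;  centre 3 = (-0.1320, -0.2286, 0.0342)
|centre ₂|²−|centre ₁|² = 0.0034;  |centre ₃|²−|centre ₁|² = 0.0059
[-0.7498 0.4444 0.0286]·P = 0.0034;  [-0.7572 -0.4572 0.1970]·P = 0.0059
Cramer: x(z) = -0.0061+0.1481z;  y(z) = -0.0027+0.1856z
quadratic in z: (1.0564)z²+(0.0527)z+(-0.0344)=0, √Δ=0.3847 → z ∈ {-0.2070, 0.1572}; z = -0.2070 (taking z<0)
x = -0.0368, y = -0.0411

(-0.0368, -0.0411, -0.2070)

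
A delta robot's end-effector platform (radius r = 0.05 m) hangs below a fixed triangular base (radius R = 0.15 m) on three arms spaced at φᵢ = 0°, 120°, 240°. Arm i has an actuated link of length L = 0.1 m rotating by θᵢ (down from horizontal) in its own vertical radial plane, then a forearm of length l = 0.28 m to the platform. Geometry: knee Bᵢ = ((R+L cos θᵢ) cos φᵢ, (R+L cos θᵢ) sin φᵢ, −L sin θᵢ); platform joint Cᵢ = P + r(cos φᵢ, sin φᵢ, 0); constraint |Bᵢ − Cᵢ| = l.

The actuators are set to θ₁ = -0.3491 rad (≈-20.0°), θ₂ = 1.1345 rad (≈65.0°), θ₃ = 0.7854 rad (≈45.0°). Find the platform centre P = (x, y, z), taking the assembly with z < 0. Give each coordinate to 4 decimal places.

(0.1131, -0.0335, -0.2318)

φ1=0.0°: virtual centre (0.1940, 0.0000, 0.0342), radius l
φ2=120.0°: virtual centre (-0.0711, 0.1232, -0.0906), radius l
φ3=240.0°: virtual centre (-0.0854, -0.1478, -0.0707), radius l
|centre ₂|²−|centre ₁|² = -0.0103;  |centre ₃|²−|centre ₁|² = -0.0047
plane₁₂: -0.5302x+0.2464y+-0.2497z = -0.0103
Cramer: x(z) = 0.0143-0.4264z;  y(z) = -0.0112+0.0959z
into |P−centre ₁|² = l²: 1.1910z² + 0.0827z + -0.0448 = 0;  Δ = 0.2203;  z = -0.2318 or 0.1624 → z<0 root = -0.2318
x = 0.1131, y = -0.0335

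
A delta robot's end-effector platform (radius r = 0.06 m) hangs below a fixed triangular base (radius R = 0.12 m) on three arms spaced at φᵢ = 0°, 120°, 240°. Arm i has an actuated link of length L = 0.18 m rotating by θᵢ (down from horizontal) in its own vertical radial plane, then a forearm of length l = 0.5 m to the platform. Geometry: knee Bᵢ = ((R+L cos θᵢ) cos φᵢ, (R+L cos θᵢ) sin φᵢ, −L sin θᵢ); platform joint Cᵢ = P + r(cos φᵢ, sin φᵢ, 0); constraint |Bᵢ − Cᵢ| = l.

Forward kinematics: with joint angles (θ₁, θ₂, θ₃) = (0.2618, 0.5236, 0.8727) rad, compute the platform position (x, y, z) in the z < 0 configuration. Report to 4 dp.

arm 1 at φ=0.0°: e+L cos θ1 = 0.2339;  S1 = (0.2339, 0.0000, -0.0466)
arm 2 at φ=120.0°: e+L cos θ2 = 0.2159;  S2 = (-0.1079, 0.1870, -0.0900)
arm 3 at φ=240.0°: e+L cos θ3 = 0.1757;  S3 = (-0.0878, -0.1522, -0.1379)
subtract pairs → two planes through P
[-0.6836 0.3739 -0.0868]·P = -0.0022;  [-0.6434 -0.3043 -0.1826]·P = -0.0070
det = 0.4486;  x = 0.0073+-0.2111z,  y = 0.0075+-0.1537z
quadratic in z: (1.0682)z²+(0.1865)z+(-0.1964)=0, √Δ=0.9349 → z ∈ {-0.5249, 0.3503}; z = -0.5249 (taking z<0)
x = 0.1181, y = 0.0882

(0.1181, 0.0882, -0.5249)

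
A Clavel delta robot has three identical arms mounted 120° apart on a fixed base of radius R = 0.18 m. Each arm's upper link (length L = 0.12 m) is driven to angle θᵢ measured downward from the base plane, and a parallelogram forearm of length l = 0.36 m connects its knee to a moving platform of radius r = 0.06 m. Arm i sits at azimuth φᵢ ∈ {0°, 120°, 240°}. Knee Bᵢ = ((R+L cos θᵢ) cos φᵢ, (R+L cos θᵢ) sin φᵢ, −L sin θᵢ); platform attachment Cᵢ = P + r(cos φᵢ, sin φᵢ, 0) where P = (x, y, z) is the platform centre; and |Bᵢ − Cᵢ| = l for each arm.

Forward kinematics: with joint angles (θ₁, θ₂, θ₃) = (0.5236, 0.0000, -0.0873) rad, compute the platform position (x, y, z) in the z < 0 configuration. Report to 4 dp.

φ1=0.0°: virtual centre (0.2239, 0.0000, -0.0600), radius l
arm 2 at φ=120.0°: e+L cos θ2 = 0.2400;  S2 = (-0.1200, 0.2078, 0.0000)
arm 3 at φ=240.0°: e+L cos θ3 = 0.2395;  S3 = (-0.1198, -0.2075, 0.0105)
eliminate P² terms by subtracting sphere 1 from 2 and 3
linear system: -0.6878x+0.4157y = 0.0039−0.1200z; -0.6874x+-0.4149y = 0.0037−0.1409z
Cramer: x(z) = -0.0055+0.1897z;  y(z) = 0.0001+0.0253z
into |P−S₁|² = l²: 1.0366z² + 0.0329z + -0.0734 = 0;  Δ = 0.3052;  z = -0.2824 or 0.2506 → z<0 root = -0.2824
x = -0.0591, y = -0.0070

(-0.0591, -0.0070, -0.2824)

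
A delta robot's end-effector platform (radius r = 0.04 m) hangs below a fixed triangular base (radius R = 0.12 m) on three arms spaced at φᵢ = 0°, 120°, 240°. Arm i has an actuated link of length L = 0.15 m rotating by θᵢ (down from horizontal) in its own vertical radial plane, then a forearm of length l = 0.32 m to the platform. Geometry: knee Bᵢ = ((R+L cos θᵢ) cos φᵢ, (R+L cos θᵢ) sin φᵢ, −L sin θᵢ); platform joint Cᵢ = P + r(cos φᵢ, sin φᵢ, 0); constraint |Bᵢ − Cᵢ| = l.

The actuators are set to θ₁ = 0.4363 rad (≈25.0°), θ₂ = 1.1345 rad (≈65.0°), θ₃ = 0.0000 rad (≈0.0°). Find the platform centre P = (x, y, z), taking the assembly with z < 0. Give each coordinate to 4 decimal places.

(0.0291, -0.1431, -0.2802)

S1 = (0.2159·cos0.0°, 0.2159·sin0.0°, -0.0634) = (0.2159, 0.0000, -0.0634)
S2 = (0.1434·cos120.0°, 0.1434·sin120.0°, -0.1359) = (-0.0717, 0.1242, -0.1359)
arm 3 at φ=240.0°: (R−r)+L cos θ3 = 0.2300;  S3 = (-0.1150, -0.1992, 0.0000)
eliminate P² terms by subtracting sphere 1 from 2 and 3
linear system: -0.5753x+0.2484y = -0.0116−-0.1451z; -0.6619x+-0.3984y = 0.0022−0.1268z
det = 0.3936;  x = 0.0103+-0.0669z,  y = -0.0228+0.4294z
sphere 1 gives Az²+Bz+C=0 with A=1.1888, B=0.1347, C=-0.0556;  B²−4AC=0.2825;  roots -0.2802, 0.1669;  negative root z = -0.2802
x = 0.0291, y = -0.1431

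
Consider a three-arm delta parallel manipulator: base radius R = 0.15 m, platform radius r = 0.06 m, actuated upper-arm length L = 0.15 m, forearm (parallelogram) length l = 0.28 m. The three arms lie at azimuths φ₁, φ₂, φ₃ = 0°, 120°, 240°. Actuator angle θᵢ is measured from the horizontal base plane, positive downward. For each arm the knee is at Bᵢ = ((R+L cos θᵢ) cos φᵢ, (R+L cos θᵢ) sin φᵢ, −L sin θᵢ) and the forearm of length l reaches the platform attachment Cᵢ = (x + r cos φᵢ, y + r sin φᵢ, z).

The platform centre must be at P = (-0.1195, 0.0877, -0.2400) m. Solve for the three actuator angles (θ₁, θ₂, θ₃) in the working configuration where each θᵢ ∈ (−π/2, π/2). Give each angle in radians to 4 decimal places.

rotate P by −φ1: (-0.1195, 0.0877, -0.2400)
  e−x'=0.2095;  (l²−L²−(e−x')²−y'²−z²)/2L = -0.1776
  γ=atan2(-0.2400,0.2095)=-0.8531;  ψ=arccos(-0.5575)=2.1622;  θ1=γ+ψ≈1.3090
arm 2 (φ=120.0°): x'=0.1357, y'=0.0596
  A=-0.0457, B=-0.2400, C=(l²−L²−A²−y'²−z²)/(2L)=-0.0245
  θ2 = atan2(B,A) + arccos(C/0.2443) = -0.0878
φ3=240.0° → target in arm frame (-0.0162, -0.1473)
  A cos θ + B sin θ = C:  0.1062·cos θ + -0.2400·sin θ = -0.1156
  θ3 = atan2(B,A) + arccos(C/0.2624) = 0.8728

θ₁ = 1.3090, θ₂ = -0.0878, θ₃ = 0.8728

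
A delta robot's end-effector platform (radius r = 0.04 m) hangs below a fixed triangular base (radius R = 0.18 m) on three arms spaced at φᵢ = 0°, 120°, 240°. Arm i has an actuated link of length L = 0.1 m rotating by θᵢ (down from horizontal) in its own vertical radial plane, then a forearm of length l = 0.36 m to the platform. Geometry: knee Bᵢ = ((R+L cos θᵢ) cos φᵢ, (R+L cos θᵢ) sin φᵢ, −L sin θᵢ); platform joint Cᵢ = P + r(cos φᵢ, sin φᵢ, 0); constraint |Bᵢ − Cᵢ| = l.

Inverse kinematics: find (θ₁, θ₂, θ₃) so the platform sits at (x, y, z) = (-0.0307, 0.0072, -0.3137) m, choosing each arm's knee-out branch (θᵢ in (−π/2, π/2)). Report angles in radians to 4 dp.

θ₁ = 0.6106, θ₂ = 0.2617, θ₃ = 0.3489

rotate P by −φ1: (-0.0307, 0.0072, -0.3137)
  A=0.1707, B=-0.3137, C=(l²−L²−A²−y'²−z²)/(2L)=-0.0400
  √(A²+B²)=0.3571;  θ1 = -1.0725+1.6830 ≈ 0.6106
rotate P by −φ2: (0.0216, 0.0230, -0.3137)
  e−x'=0.1184;  (l²−L²−(e−x')²−y'²−z²)/2L = 0.0332
  θ2 = atan2(B,A) + arccos(C/0.3353) = 0.2617
φ3=240.0° → target in arm frame (0.0091, -0.0302)
  e−x'=0.1309;  (l²−L²−(e−x')²−y'²−z²)/2L = 0.0158
  γ=atan2(-0.3137,0.1309)=-1.1755;  ψ=arccos(0.0463)=1.5244;  θ3=γ+ψ≈0.3489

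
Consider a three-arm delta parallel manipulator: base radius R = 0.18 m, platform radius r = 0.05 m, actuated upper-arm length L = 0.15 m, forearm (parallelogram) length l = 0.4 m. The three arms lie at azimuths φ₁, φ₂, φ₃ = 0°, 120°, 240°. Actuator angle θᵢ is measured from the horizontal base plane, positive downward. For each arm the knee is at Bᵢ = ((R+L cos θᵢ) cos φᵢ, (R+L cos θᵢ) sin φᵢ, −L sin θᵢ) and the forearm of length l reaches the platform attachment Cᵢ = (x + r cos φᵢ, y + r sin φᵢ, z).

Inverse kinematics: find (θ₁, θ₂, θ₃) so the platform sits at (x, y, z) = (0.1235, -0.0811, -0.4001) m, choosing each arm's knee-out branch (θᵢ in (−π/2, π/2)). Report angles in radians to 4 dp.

rotate P by −φ1: (0.1235, -0.0811, -0.4001)
  A=0.0065, B=-0.4001, C=(l²−L²−A²−y'²−z²)/(2L)=-0.0973
  θ1 = atan2(B,A) + arccos(C/0.4002) = 0.2619
arm 2 (φ=120.0°): x'=-0.1320, y'=-0.0664
  e−x'=0.2620;  (l²−L²−(e−x')²−y'²−z²)/2L = -0.3188
  γ=atan2(-0.4001,0.2620)=-0.9911;  ψ=arccos(-0.6665)=2.3003;  θ2=γ+ψ≈1.3093
φ3=240.0° → target in arm frame (0.0085, 0.1475)
  A=0.1215, B=-0.4001, C=(l²−L²−A²−y'²−z²)/(2L)=-0.1970
  θ3 = atan2(B,A) + arccos(C/0.4181) = 0.7855

θ₁ = 0.2619, θ₂ = 1.3093, θ₃ = 0.7855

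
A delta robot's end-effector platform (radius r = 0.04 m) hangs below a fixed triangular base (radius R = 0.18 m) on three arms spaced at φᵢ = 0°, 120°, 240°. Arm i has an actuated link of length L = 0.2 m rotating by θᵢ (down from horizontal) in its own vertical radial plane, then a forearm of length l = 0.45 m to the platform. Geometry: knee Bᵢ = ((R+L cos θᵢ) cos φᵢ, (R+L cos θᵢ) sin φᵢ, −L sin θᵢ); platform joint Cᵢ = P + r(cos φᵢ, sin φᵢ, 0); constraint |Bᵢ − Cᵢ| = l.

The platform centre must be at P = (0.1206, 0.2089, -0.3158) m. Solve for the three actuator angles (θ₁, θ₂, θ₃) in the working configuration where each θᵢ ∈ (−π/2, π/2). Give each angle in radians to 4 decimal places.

θ₁ = -0.0874, θ₂ = -0.0875, θ₃ = 1.3090

rotate P by −φ1: (0.1206, 0.2089, -0.3158)
  A=0.0194, B=-0.3158, C=(l²−L²−A²−y'²−z²)/(2L)=0.0469
  γ=atan2(-0.3158,0.0194)=-1.5094;  ψ=arccos(0.1482)=1.4221;  θ1=γ+ψ≈-0.0874
rotate P by −φ2: (0.1206, -0.2089, -0.3158)
  e−x'=0.0194;  (l²−L²−(e−x')²−y'²−z²)/2L = 0.0469
  θ2 = atan2(B,A) + arccos(C/0.3164) = -0.0875
rotate P by −φ3: (-0.2412, 0.0000, -0.3158)
  A cos θ + B sin θ = C:  0.3812·cos θ + -0.3158·sin θ = -0.2064
  θ3 = atan2(B,A) + arccos(C/0.4950) = 1.3090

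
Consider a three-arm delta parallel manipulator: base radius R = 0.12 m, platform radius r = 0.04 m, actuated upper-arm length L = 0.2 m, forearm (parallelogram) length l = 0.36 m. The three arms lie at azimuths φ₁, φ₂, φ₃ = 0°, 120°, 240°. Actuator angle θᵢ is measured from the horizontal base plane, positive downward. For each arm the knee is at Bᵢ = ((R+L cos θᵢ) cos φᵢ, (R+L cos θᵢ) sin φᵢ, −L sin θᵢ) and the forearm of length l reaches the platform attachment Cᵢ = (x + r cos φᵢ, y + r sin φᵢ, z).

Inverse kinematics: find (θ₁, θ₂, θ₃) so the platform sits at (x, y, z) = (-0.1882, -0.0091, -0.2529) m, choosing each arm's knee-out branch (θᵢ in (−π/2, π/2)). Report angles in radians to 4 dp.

θ₁ = 1.1347, θ₂ = -0.0002, θ₃ = -0.0873

rotate P by −φ1: (-0.1882, -0.0091, -0.2529)
  e−x'=0.2682;  (l²−L²−(e−x')²−y'²−z²)/2L = -0.1159
  θ1 = atan2(B,A) + arccos(C/0.3686) = 1.1347
rotate P by −φ2: (0.0862, 0.1675, -0.2529)
  A=-0.0062, B=-0.2529, C=(l²−L²−A²−y'²−z²)/(2L)=-0.0062
  θ2 = atan2(B,A) + arccos(C/0.2530) = -0.0002
rotate P by −φ3: (0.1020, -0.1584, -0.2529)
  A=-0.0220, B=-0.2529, C=(l²−L²−A²−y'²−z²)/(2L)=0.0001
  γ=atan2(-0.2529,-0.0220)=-1.6575;  ψ=arccos(0.0006)=1.5702;  θ3=γ+ψ≈-0.0873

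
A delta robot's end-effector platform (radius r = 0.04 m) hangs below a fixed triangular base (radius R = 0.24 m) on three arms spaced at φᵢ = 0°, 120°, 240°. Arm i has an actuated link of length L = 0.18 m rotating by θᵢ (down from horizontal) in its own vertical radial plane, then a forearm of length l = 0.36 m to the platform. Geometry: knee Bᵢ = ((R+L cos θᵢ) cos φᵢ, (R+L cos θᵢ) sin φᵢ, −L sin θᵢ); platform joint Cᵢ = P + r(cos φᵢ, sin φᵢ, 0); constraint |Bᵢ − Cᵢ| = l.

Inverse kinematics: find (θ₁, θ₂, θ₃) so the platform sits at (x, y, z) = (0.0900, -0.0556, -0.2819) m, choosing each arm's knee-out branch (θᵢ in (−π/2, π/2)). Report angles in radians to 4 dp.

θ₁ = 0.3487, θ₂ = 1.3091, θ₃ = 0.8727

rotate P by −φ1: (0.0900, -0.0556, -0.2819)
  A=0.1100, B=-0.2819, C=(l²−L²−A²−y'²−z²)/(2L)=0.0071
  θ1 = atan2(B,A) + arccos(C/0.3026) = 0.3487
rotate P by −φ2: (-0.0932, -0.0501, -0.2819)
  A=0.2932, B=-0.2819, C=(l²−L²−A²−y'²−z²)/(2L)=-0.1964
  √(A²+B²)=0.4067;  θ2 = -0.7658+2.0749 ≈ 1.3091
rotate P by −φ3: (0.0032, 0.1057, -0.2819)
  A=0.1968, B=-0.2819, C=(l²−L²−A²−y'²−z²)/(2L)=-0.0894
  θ3 = atan2(B,A) + arccos(C/0.3438) = 0.8727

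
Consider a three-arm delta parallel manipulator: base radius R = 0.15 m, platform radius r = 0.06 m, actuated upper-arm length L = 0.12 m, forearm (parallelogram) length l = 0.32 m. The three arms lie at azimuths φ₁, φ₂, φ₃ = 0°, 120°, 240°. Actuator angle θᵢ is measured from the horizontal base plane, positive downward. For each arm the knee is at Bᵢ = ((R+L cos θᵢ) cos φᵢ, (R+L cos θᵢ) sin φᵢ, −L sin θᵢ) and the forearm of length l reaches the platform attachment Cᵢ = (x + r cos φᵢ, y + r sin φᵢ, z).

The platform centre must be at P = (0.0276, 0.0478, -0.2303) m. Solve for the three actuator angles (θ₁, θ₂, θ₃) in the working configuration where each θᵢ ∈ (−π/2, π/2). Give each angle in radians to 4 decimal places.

arm 1 (φ=0.0°): x'=0.0276, y'=0.0478
  A=0.0624, B=-0.2303, C=(l²−L²−A²−y'²−z²)/(2L)=0.1199
  √(A²+B²)=0.2386;  θ1 = -1.3062+1.0442 ≈ -0.2620
arm 2 (φ=120.0°): x'=0.0276, y'=-0.0478
  A cos θ + B sin θ = C:  0.0624·cos θ + -0.2303·sin θ = 0.1199
  √(A²+B²)=0.2386;  θ2 = -1.3062+1.0442 ≈ -0.2620
arm 3 (φ=240.0°): x'=-0.0552, y'=0.0000
  A=0.1452, B=-0.2303, C=(l²−L²−A²−y'²−z²)/(2L)=0.0578
  θ3 = atan2(B,A) + arccos(C/0.2722) = 0.3485

θ₁ = -0.2620, θ₂ = -0.2620, θ₃ = 0.3485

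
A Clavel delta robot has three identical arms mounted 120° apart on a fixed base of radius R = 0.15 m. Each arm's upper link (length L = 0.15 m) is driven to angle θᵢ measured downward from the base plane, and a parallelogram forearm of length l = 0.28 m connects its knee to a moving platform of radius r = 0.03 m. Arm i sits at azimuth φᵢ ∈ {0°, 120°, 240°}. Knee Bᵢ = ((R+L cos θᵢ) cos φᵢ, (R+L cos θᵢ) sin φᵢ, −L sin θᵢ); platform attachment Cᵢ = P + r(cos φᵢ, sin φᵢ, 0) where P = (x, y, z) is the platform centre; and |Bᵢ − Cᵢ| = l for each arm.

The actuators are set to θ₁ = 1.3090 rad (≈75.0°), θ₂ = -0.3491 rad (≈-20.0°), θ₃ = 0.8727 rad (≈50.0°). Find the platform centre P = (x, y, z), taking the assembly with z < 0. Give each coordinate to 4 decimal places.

(-0.1051, 0.0829, -0.1880)

φ1=0.0°: virtual centre (0.1588, 0.0000, -0.1449), radius l
φ2=120.0°: virtual centre (-0.1305, 0.2260, 0.0513), radius l
φ3=240.0°: virtual centre (-0.1082, -0.1874, -0.1149), radius l
|S₂|²−|S₁|² = 0.0245;  |S₃|²−|S₁|² = 0.0138
[-0.5786 0.4520 0.3924]·P = 0.0245;  [-0.5341 -0.3748 0.0600]·P = 0.0138
det = 0.4583;  x = -0.0337+0.3801z,  y = 0.0111+-0.3816z
quadratic in z: (1.2901)z²+(0.1350)z+(-0.0202)=0, √Δ=0.3501 → z ∈ {-0.1880, 0.0834}; z = -0.1880 (taking z<0)
x = -0.1051, y = 0.0829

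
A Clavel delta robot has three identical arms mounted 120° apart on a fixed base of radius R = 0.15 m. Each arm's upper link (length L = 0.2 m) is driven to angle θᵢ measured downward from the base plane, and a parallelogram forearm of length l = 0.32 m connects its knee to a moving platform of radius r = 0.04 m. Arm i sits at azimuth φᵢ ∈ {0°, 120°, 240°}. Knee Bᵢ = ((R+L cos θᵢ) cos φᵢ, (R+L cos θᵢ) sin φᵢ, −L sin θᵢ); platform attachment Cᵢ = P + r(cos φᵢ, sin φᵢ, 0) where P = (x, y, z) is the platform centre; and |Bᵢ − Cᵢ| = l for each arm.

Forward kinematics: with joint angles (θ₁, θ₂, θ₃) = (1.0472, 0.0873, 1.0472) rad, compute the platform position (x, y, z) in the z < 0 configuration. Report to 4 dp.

(-0.0667, 0.1156, -0.2848)

arm 1 at φ=0.0°: ρ1 = 0.2100;  O1 = (0.2100, 0.0000, -0.1732)
O2 = (0.3092·cos120.0°, 0.3092·sin120.0°, -0.0174) = (-0.1546, 0.2678, -0.0174)
φ3=240.0°: virtual centre (-0.1050, -0.1819, -0.1732), radius l
eliminate P² terms by subtracting sphere 1 from 2 and 3
[-0.7292 0.5356 0.3115]·P = 0.0218;  [-0.6300 -0.3637 0.0000]·P = 0.0000
det = 0.6027;  x = -0.0132+0.1880z,  y = 0.0228+-0.3257z
sphere 1 gives Az²+Bz+C=0 with A=1.1414, B=0.2476, C=-0.0221;  B²−4AC=0.1621;  roots -0.2848, 0.0679;  negative root z = -0.2848
x = -0.0667, y = 0.1156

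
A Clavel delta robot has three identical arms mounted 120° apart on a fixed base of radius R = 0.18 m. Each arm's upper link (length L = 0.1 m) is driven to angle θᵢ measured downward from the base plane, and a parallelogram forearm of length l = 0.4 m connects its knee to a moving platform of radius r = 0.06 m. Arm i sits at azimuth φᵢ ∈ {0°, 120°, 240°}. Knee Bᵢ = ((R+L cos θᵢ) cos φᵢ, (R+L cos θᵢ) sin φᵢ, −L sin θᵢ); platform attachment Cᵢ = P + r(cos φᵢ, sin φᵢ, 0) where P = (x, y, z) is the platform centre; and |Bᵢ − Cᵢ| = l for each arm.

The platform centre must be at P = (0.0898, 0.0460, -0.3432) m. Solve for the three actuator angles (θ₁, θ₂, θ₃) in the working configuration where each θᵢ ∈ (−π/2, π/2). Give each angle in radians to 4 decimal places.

θ₁ = -0.3496, θ₂ = 0.2615, θ₃ = 0.6975

φ1=0.0° → target in arm frame (0.0898, 0.0460)
  A cos θ + B sin θ = C:  0.0302·cos θ + -0.3432·sin θ = 0.1459
  √(A²+B²)=0.3445;  θ1 = -1.4830+1.1334 ≈ -0.3496
φ2=120.0° → target in arm frame (-0.0051, -0.1008)
  A cos θ + B sin θ = C:  0.1251·cos θ + -0.3432·sin θ = 0.0321
  θ2 = atan2(B,A) + arccos(C/0.3653) = 0.2615
rotate P by −φ3: (-0.0847, 0.0548, -0.3432)
  A cos θ + B sin θ = C:  0.2047·cos θ + -0.3432·sin θ = -0.0635
  θ3 = atan2(B,A) + arccos(C/0.3996) = 0.6975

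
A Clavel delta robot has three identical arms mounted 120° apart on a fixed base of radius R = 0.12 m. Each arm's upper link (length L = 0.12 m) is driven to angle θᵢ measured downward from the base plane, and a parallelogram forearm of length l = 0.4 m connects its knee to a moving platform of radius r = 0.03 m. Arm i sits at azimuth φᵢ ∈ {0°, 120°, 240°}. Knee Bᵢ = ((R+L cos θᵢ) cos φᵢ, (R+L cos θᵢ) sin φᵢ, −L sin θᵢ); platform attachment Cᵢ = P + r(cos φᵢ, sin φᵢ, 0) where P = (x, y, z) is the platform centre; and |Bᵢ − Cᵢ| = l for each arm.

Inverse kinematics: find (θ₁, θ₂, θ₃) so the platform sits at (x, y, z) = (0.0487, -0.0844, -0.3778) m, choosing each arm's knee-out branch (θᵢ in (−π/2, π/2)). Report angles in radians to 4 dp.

θ₁ = 0.1743, θ₂ = 0.7850, θ₃ = 0.1741

rotate P by −φ1: (0.0487, -0.0844, -0.3778)
  e−x'=0.0413;  (l²−L²−(e−x')²−y'²−z²)/2L = -0.0248
  √(A²+B²)=0.3801;  θ1 = -1.4619+1.6362 ≈ 0.1743
φ2=120.0° → target in arm frame (-0.0974, 0.0000)
  A=0.1874, B=-0.3778, C=(l²−L²−A²−y'²−z²)/(2L)=-0.1344
  √(A²+B²)=0.4217;  θ2 = -1.1102+1.8953 ≈ 0.7850
φ3=240.0° → target in arm frame (0.0487, 0.0844)
  A cos θ + B sin θ = C:  0.0413·cos θ + -0.3778·sin θ = -0.0248
  θ3 = atan2(B,A) + arccos(C/0.3800) = 0.1741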